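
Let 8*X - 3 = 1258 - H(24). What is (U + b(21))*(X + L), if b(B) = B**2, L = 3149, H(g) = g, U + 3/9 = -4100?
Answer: -145068781/12 ≈ -1.2089e+7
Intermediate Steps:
U = -12301/3 (U = -1/3 - 4100 = -12301/3 ≈ -4100.3)
X = 1237/8 (X = 3/8 + (1258 - 1*24)/8 = 3/8 + (1258 - 24)/8 = 3/8 + (1/8)*1234 = 3/8 + 617/4 = 1237/8 ≈ 154.63)
(U + b(21))*(X + L) = (-12301/3 + 21**2)*(1237/8 + 3149) = (-12301/3 + 441)*(26429/8) = -10978/3*26429/8 = -145068781/12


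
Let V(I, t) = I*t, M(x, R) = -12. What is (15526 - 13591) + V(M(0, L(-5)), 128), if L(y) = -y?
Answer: 399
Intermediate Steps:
(15526 - 13591) + V(M(0, L(-5)), 128) = (15526 - 13591) - 12*128 = 1935 - 1536 = 399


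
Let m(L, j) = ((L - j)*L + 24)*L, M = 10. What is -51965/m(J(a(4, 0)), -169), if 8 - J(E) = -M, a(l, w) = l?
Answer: -10393/12204 ≈ -0.85161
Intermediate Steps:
J(E) = 18 (J(E) = 8 - (-1)*10 = 8 - 1*(-10) = 8 + 10 = 18)
m(L, j) = L*(24 + L*(L - j)) (m(L, j) = (L*(L - j) + 24)*L = (24 + L*(L - j))*L = L*(24 + L*(L - j)))
-51965/m(J(a(4, 0)), -169) = -51965*1/(18*(24 + 18² - 1*18*(-169))) = -51965*1/(18*(24 + 324 + 3042)) = -51965/(18*3390) = -51965/61020 = -51965*1/61020 = -10393/12204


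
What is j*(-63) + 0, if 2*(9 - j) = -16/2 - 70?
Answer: -3024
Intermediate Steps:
j = 48 (j = 9 - (-16/2 - 70)/2 = 9 - (-16*½ - 70)/2 = 9 - (-8 - 70)/2 = 9 - ½*(-78) = 9 + 39 = 48)
j*(-63) + 0 = 48*(-63) + 0 = -3024 + 0 = -3024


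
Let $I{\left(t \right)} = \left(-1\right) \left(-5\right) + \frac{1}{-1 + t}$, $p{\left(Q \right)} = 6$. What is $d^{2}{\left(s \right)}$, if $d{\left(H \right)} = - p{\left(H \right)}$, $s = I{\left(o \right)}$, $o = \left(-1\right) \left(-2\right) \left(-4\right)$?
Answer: $36$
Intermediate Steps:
$o = -8$ ($o = 2 \left(-4\right) = -8$)
$I{\left(t \right)} = 5 + \frac{1}{-1 + t}$
$s = \frac{44}{9}$ ($s = \frac{-4 + 5 \left(-8\right)}{-1 - 8} = \frac{-4 - 40}{-9} = \left(- \frac{1}{9}\right) \left(-44\right) = \frac{44}{9} \approx 4.8889$)
$d{\left(H \right)} = -6$ ($d{\left(H \right)} = \left(-1\right) 6 = -6$)
$d^{2}{\left(s \right)} = \left(-6\right)^{2} = 36$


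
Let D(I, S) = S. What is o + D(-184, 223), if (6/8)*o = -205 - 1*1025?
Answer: -1417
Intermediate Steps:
o = -1640 (o = 4*(-205 - 1*1025)/3 = 4*(-205 - 1025)/3 = (4/3)*(-1230) = -1640)
o + D(-184, 223) = -1640 + 223 = -1417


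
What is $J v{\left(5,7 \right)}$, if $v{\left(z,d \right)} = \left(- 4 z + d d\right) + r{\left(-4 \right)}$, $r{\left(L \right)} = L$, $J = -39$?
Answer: $-975$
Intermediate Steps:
$v{\left(z,d \right)} = -4 + d^{2} - 4 z$ ($v{\left(z,d \right)} = \left(- 4 z + d d\right) - 4 = \left(- 4 z + d^{2}\right) - 4 = \left(d^{2} - 4 z\right) - 4 = -4 + d^{2} - 4 z$)
$J v{\left(5,7 \right)} = - 39 \left(-4 + 7^{2} - 20\right) = - 39 \left(-4 + 49 - 20\right) = \left(-39\right) 25 = -975$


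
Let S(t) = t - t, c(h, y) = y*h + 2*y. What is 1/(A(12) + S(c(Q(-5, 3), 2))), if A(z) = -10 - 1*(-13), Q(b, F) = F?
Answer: ⅓ ≈ 0.33333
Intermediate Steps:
c(h, y) = 2*y + h*y (c(h, y) = h*y + 2*y = 2*y + h*y)
S(t) = 0
A(z) = 3 (A(z) = -10 + 13 = 3)
1/(A(12) + S(c(Q(-5, 3), 2))) = 1/(3 + 0) = 1/3 = ⅓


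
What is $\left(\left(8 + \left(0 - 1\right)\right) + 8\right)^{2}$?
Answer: $225$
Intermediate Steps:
$\left(\left(8 + \left(0 - 1\right)\right) + 8\right)^{2} = \left(\left(8 - 1\right) + 8\right)^{2} = \left(7 + 8\right)^{2} = 15^{2} = 225$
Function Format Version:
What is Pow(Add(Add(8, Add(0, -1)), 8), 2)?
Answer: 225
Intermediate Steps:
Pow(Add(Add(8, Add(0, -1)), 8), 2) = Pow(Add(Add(8, -1), 8), 2) = Pow(Add(7, 8), 2) = Pow(15, 2) = 225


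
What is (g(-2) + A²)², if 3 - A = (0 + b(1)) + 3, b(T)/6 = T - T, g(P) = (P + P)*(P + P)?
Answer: 256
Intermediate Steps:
g(P) = 4*P² (g(P) = (2*P)*(2*P) = 4*P²)
b(T) = 0 (b(T) = 6*(T - T) = 6*0 = 0)
A = 0 (A = 3 - ((0 + 0) + 3) = 3 - (0 + 3) = 3 - 1*3 = 3 - 3 = 0)
(g(-2) + A²)² = (4*(-2)² + 0²)² = (4*4 + 0)² = (16 + 0)² = 16² = 256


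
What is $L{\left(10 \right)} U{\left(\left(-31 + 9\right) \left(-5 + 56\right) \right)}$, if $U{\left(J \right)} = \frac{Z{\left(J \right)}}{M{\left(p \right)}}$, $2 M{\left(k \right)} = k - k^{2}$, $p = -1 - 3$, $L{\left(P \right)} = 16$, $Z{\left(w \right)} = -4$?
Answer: $\frac{32}{5} \approx 6.4$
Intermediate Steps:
$p = -4$
$M{\left(k \right)} = \frac{k}{2} - \frac{k^{2}}{2}$ ($M{\left(k \right)} = \frac{k - k^{2}}{2} = \frac{k}{2} - \frac{k^{2}}{2}$)
$U{\left(J \right)} = \frac{2}{5}$ ($U{\left(J \right)} = - \frac{4}{\frac{1}{2} \left(-4\right) \left(1 - -4\right)} = - \frac{4}{\frac{1}{2} \left(-4\right) \left(1 + 4\right)} = - \frac{4}{\frac{1}{2} \left(-4\right) 5} = - \frac{4}{-10} = \left(-4\right) \left(- \frac{1}{10}\right) = \frac{2}{5}$)
$L{\left(10 \right)} U{\left(\left(-31 + 9\right) \left(-5 + 56\right) \right)} = 16 \cdot \frac{2}{5} = \frac{32}{5}$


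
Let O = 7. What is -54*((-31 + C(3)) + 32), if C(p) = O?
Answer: -432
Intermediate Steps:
C(p) = 7
-54*((-31 + C(3)) + 32) = -54*((-31 + 7) + 32) = -54*(-24 + 32) = -54*8 = -432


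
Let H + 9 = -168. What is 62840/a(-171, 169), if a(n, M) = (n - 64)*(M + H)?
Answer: 1571/47 ≈ 33.426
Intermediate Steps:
H = -177 (H = -9 - 168 = -177)
a(n, M) = (-177 + M)*(-64 + n) (a(n, M) = (n - 64)*(M - 177) = (-64 + n)*(-177 + M) = (-177 + M)*(-64 + n))
62840/a(-171, 169) = 62840/(11328 - 177*(-171) - 64*169 + 169*(-171)) = 62840/(11328 + 30267 - 10816 - 28899) = 62840/1880 = 62840*(1/1880) = 1571/47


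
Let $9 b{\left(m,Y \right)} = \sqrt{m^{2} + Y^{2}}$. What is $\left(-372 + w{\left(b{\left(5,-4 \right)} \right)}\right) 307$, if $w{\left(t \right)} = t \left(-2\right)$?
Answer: $-114204 - \frac{614 \sqrt{41}}{9} \approx -1.1464 \cdot 10^{5}$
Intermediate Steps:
$b{\left(m,Y \right)} = \frac{\sqrt{Y^{2} + m^{2}}}{9}$ ($b{\left(m,Y \right)} = \frac{\sqrt{m^{2} + Y^{2}}}{9} = \frac{\sqrt{Y^{2} + m^{2}}}{9}$)
$w{\left(t \right)} = - 2 t$
$\left(-372 + w{\left(b{\left(5,-4 \right)} \right)}\right) 307 = \left(-372 - 2 \frac{\sqrt{\left(-4\right)^{2} + 5^{2}}}{9}\right) 307 = \left(-372 - 2 \frac{\sqrt{16 + 25}}{9}\right) 307 = \left(-372 - 2 \frac{\sqrt{41}}{9}\right) 307 = \left(-372 - \frac{2 \sqrt{41}}{9}\right) 307 = -114204 - \frac{614 \sqrt{41}}{9}$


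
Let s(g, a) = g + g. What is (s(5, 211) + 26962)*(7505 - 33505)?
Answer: -701272000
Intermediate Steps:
s(g, a) = 2*g
(s(5, 211) + 26962)*(7505 - 33505) = (2*5 + 26962)*(7505 - 33505) = (10 + 26962)*(-26000) = 26972*(-26000) = -701272000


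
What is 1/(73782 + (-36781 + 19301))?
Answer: 1/56302 ≈ 1.7761e-5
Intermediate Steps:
1/(73782 + (-36781 + 19301)) = 1/(73782 - 17480) = 1/56302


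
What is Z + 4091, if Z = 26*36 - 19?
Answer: 5008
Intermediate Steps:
Z = 917 (Z = 936 - 19 = 917)
Z + 4091 = 917 + 4091 = 5008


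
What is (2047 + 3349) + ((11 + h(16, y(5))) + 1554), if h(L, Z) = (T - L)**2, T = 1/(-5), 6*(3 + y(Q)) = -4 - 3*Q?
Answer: 180586/25 ≈ 7223.4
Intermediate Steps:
y(Q) = -11/3 - Q/2 (y(Q) = -3 + (-4 - 3*Q)/6 = -3 + (-2/3 - Q/2) = -11/3 - Q/2)
T = -1/5 ≈ -0.20000
h(L, Z) = (-1/5 - L)**2
(2047 + 3349) + ((11 + h(16, y(5))) + 1554) = (2047 + 3349) + ((11 + (1 + 5*16)**2/25) + 1554) = 5396 + ((11 + (1 + 80)**2/25) + 1554) = 5396 + ((11 + (1/25)*81**2) + 1554) = 5396 + ((11 + (1/25)*6561) + 1554) = 5396 + ((11 + 6561/25) + 1554) = 5396 + (6836/25 + 1554) = 5396 + 45686/25 = 180586/25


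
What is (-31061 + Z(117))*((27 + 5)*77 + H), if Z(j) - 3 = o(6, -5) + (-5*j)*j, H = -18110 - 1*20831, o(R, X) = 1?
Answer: 3629534454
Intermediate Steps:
H = -38941 (H = -18110 - 20831 = -38941)
Z(j) = 4 - 5*j² (Z(j) = 3 + (1 + (-5*j)*j) = 3 + (1 - 5*j²) = 4 - 5*j²)
(-31061 + Z(117))*((27 + 5)*77 + H) = (-31061 + (4 - 5*117²))*((27 + 5)*77 - 38941) = (-31061 + (4 - 5*13689))*(32*77 - 38941) = (-31061 + (4 - 68445))*(2464 - 38941) = (-31061 - 68441)*(-36477) = -99502*(-36477) = 3629534454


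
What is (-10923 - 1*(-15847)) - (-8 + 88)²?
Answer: -1476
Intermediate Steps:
(-10923 - 1*(-15847)) - (-8 + 88)² = (-10923 + 15847) - 1*80² = 4924 - 1*6400 = 4924 - 6400 = -1476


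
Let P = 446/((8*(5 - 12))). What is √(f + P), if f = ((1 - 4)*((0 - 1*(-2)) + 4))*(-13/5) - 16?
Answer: √111895/70 ≈ 4.7787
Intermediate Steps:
P = -223/28 (P = 446/((8*(-7))) = 446/(-56) = 446*(-1/56) = -223/28 ≈ -7.9643)
f = 154/5 (f = (-3*((0 + 2) + 4))*(-13*⅕) - 16 = -3*(2 + 4)*(-13/5) - 16 = -3*6*(-13/5) - 16 = -18*(-13/5) - 16 = 234/5 - 16 = 154/5 ≈ 30.800)
√(f + P) = √(154/5 - 223/28) = √(3197/140) = √111895/70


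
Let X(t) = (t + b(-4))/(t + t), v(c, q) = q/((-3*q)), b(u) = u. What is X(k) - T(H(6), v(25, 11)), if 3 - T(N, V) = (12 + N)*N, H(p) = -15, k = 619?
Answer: 52611/1238 ≈ 42.497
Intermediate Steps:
v(c, q) = -⅓ (v(c, q) = q*(-1/(3*q)) = -⅓)
X(t) = (-4 + t)/(2*t) (X(t) = (t - 4)/(t + t) = (-4 + t)/((2*t)) = (-4 + t)*(1/(2*t)) = (-4 + t)/(2*t))
T(N, V) = 3 - N*(12 + N) (T(N, V) = 3 - (12 + N)*N = 3 - N*(12 + N))
X(k) - T(H(6), v(25, 11)) = (½)*(-4 + 619)/619 - (3 - 1*(-15)² - 12*(-15)) = (½)*(1/619)*615 - (3 - 1*225 + 180) = 615/1238 - (3 - 225 + 180) = 615/1238 - 1*(-42) = 615/1238 + 42 = 52611/1238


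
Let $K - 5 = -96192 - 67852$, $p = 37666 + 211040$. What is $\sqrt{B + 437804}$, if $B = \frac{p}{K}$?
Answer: $\frac{5 \sqrt{471229465647374}}{164039} \approx 661.67$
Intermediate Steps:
$p = 248706$
$K = -164039$ ($K = 5 - 164044 = -164039$)
$B = - \frac{248706}{164039}$ ($B = \frac{248706}{-164039} = 248706 \left(- \frac{1}{164039}\right) = - \frac{248706}{164039} \approx -1.5161$)
$\sqrt{B + 437804} = \sqrt{- \frac{248706}{164039} + 437804} = \sqrt{\frac{71816681650}{164039}} = \frac{5 \sqrt{471229465647374}}{164039}$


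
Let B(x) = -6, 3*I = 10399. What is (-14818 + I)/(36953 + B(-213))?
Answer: -34055/110841 ≈ -0.30724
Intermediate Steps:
I = 10399/3 (I = (⅓)*10399 = 10399/3 ≈ 3466.3)
(-14818 + I)/(36953 + B(-213)) = (-14818 + 10399/3)/(36953 - 6) = -34055/3/36947 = -34055/3*1/36947 = -34055/110841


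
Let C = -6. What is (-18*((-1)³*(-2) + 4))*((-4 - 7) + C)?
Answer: 1836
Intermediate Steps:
(-18*((-1)³*(-2) + 4))*((-4 - 7) + C) = (-18*((-1)³*(-2) + 4))*((-4 - 7) - 6) = (-18*(-1*(-2) + 4))*(-11 - 6) = -18*(2 + 4)*(-17) = -18*6*(-17) = -108*(-17) = 1836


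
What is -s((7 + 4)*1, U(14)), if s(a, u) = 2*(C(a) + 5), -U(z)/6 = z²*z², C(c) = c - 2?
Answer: -28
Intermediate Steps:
C(c) = -2 + c
U(z) = -6*z⁴ (U(z) = -6*z²*z² = -6*z⁴)
s(a, u) = 6 + 2*a (s(a, u) = 2*((-2 + a) + 5) = 2*(3 + a) = 6 + 2*a)
-s((7 + 4)*1, U(14)) = -(6 + 2*((7 + 4)*1)) = -(6 + 2*(11*1)) = -(6 + 2*11) = -(6 + 22) = -1*28 = -28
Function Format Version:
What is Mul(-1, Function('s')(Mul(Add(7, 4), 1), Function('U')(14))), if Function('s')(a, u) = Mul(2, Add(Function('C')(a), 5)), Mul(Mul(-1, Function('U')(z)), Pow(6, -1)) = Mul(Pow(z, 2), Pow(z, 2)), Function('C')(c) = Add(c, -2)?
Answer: -28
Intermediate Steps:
Function('C')(c) = Add(-2, c)
Function('U')(z) = Mul(-6, Pow(z, 4)) (Function('U')(z) = Mul(-6, Mul(Pow(z, 2), Pow(z, 2))) = Mul(-6, Pow(z, 4)))
Function('s')(a, u) = Add(6, Mul(2, a)) (Function('s')(a, u) = Mul(2, Add(Add(-2, a), 5)) = Mul(2, Add(3, a)) = Add(6, Mul(2, a)))
Mul(-1, Function('s')(Mul(Add(7, 4), 1), Function('U')(14))) = Mul(-1, Add(6, Mul(2, Mul(Add(7, 4), 1)))) = Mul(-1, Add(6, Mul(2, Mul(11, 1)))) = Mul(-1, Add(6, Mul(2, 11))) = Mul(-1, Add(6, 22)) = Mul(-1, 28) = -28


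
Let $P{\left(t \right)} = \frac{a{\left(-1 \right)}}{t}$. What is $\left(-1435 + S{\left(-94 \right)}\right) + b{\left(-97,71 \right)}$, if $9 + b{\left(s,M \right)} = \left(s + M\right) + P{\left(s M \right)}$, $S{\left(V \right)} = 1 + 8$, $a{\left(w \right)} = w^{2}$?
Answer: $- \frac{10061908}{6887} \approx -1461.0$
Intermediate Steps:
$P{\left(t \right)} = \frac{1}{t}$ ($P{\left(t \right)} = \frac{\left(-1\right)^{2}}{t} = 1 \frac{1}{t} = \frac{1}{t}$)
$S{\left(V \right)} = 9$
$b{\left(s,M \right)} = -9 + M + s + \frac{1}{M s}$ ($b{\left(s,M \right)} = -9 + \left(\left(s + M\right) + \frac{1}{s M}\right) = -9 + \left(\left(M + s\right) + \frac{1}{M s}\right) = -9 + \left(M + s + \frac{1}{M s}\right) = -9 + M + s + \frac{1}{M s}$)
$\left(-1435 + S{\left(-94 \right)}\right) + b{\left(-97,71 \right)} = \left(-1435 + 9\right) + \left(-9 + 71 - 97 + \frac{1}{71 \left(-97\right)}\right) = -1426 + \left(-9 + 71 - 97 + \frac{1}{71} \left(- \frac{1}{97}\right)\right) = -1426 - \frac{241046}{6887} = - \frac{10061908}{6887}$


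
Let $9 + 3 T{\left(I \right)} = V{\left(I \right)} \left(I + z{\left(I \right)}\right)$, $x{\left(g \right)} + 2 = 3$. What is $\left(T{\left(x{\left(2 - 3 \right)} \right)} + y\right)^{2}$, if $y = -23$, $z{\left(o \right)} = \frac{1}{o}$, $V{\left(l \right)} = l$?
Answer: $\frac{5776}{9} \approx 641.78$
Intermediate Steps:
$x{\left(g \right)} = 1$ ($x{\left(g \right)} = -2 + 3 = 1$)
$T{\left(I \right)} = -3 + \frac{I \left(I + \frac{1}{I}\right)}{3}$
$\left(T{\left(x{\left(2 - 3 \right)} \right)} + y\right)^{2} = \left(\left(- \frac{8}{3} + \frac{1^{2}}{3}\right) - 23\right)^{2} = \left(\left(- \frac{8}{3} + \frac{1}{3} \cdot 1\right) - 23\right)^{2} = \left(\left(- \frac{8}{3} + \frac{1}{3}\right) - 23\right)^{2} = \left(- \frac{7}{3} - 23\right)^{2} = \left(- \frac{76}{3}\right)^{2} = \frac{5776}{9}$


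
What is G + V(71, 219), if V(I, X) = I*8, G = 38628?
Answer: 39196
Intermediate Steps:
V(I, X) = 8*I
G + V(71, 219) = 38628 + 8*71 = 38628 + 568 = 39196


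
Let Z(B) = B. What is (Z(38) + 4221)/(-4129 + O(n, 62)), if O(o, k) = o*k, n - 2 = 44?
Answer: -4259/1277 ≈ -3.3352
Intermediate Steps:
n = 46 (n = 2 + 44 = 46)
O(o, k) = k*o
(Z(38) + 4221)/(-4129 + O(n, 62)) = (38 + 4221)/(-4129 + 62*46) = 4259/(-4129 + 2852) = 4259/(-1277) = 4259*(-1/1277) = -4259/1277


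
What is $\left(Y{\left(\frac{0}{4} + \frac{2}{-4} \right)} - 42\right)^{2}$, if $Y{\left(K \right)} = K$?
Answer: $\frac{7225}{4} \approx 1806.3$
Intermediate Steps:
$\left(Y{\left(\frac{0}{4} + \frac{2}{-4} \right)} - 42\right)^{2} = \left(\left(\frac{0}{4} + \frac{2}{-4}\right) - 42\right)^{2} = \left(\left(0 \cdot \frac{1}{4} + 2 \left(- \frac{1}{4}\right)\right) - 42\right)^{2} = \left(\left(0 - \frac{1}{2}\right) - 42\right)^{2} = \left(- \frac{1}{2} - 42\right)^{2} = \left(- \frac{85}{2}\right)^{2} = \frac{7225}{4}$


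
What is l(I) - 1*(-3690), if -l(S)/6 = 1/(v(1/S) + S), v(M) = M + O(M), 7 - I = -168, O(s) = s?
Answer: 37670860/10209 ≈ 3690.0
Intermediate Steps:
I = 175 (I = 7 - 1*(-168) = 7 + 168 = 175)
v(M) = 2*M (v(M) = M + M = 2*M)
l(S) = -6/(S + 2/S) (l(S) = -6/(2*(1/S) + S) = -6/(2/S + S) = -6/(S + 2/S))
l(I) - 1*(-3690) = -6*175/(2 + 175²) - 1*(-3690) = -6*175/(2 + 30625) + 3690 = -6*175/30627 + 3690 = -6*175*1/30627 + 3690 = -350/10209 + 3690 = 37670860/10209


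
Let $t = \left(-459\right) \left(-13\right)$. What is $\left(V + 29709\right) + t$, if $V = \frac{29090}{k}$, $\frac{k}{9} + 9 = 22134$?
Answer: $\frac{1420802518}{39825} \approx 35676.0$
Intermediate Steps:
$k = 199125$ ($k = -81 + 9 \cdot 22134 = -81 + 199206 = 199125$)
$V = \frac{5818}{39825}$ ($V = \frac{29090}{199125} = 29090 \cdot \frac{1}{199125} = \frac{5818}{39825} \approx 0.14609$)
$t = 5967$
$\left(V + 29709\right) + t = \left(\frac{5818}{39825} + 29709\right) + 5967 = \frac{1183166743}{39825} + 5967 = \frac{1420802518}{39825}$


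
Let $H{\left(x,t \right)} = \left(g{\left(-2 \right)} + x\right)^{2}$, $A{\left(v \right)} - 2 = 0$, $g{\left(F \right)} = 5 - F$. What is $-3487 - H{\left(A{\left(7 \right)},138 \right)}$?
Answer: $-3568$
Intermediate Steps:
$A{\left(v \right)} = 2$ ($A{\left(v \right)} = 2 + 0 = 2$)
$H{\left(x,t \right)} = \left(7 + x\right)^{2}$ ($H{\left(x,t \right)} = \left(\left(5 - -2\right) + x\right)^{2} = \left(\left(5 + 2\right) + x\right)^{2} = \left(7 + x\right)^{2}$)
$-3487 - H{\left(A{\left(7 \right)},138 \right)} = -3487 - \left(7 + 2\right)^{2} = -3487 - 9^{2} = -3487 - 81 = -3568$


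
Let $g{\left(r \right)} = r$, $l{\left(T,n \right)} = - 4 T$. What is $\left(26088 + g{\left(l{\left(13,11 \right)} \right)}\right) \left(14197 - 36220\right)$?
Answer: $-573390828$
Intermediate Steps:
$\left(26088 + g{\left(l{\left(13,11 \right)} \right)}\right) \left(14197 - 36220\right) = \left(26088 - 52\right) \left(14197 - 36220\right) = \left(26088 - 52\right) \left(-22023\right) = 26036 \left(-22023\right) = -573390828$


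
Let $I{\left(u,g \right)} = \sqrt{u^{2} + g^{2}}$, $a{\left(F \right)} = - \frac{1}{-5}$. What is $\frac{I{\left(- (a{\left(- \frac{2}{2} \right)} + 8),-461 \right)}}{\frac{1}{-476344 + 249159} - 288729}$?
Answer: $- \frac{45437 \sqrt{5314706}}{65594897866} \approx -0.0015969$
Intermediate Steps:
$a{\left(F \right)} = \frac{1}{5}$ ($a{\left(F \right)} = \left(-1\right) \left(- \frac{1}{5}\right) = \frac{1}{5}$)
$I{\left(u,g \right)} = \sqrt{g^{2} + u^{2}}$
$\frac{I{\left(- (a{\left(- \frac{2}{2} \right)} + 8),-461 \right)}}{\frac{1}{-476344 + 249159} - 288729} = \frac{\sqrt{\left(-461\right)^{2} + \left(- (\frac{1}{5} + 8)\right)^{2}}}{\frac{1}{-476344 + 249159} - 288729} = \frac{\sqrt{212521 + \left(\left(-1\right) \frac{41}{5}\right)^{2}}}{\frac{1}{-227185} - 288729} = \frac{\sqrt{212521 + \left(- \frac{41}{5}\right)^{2}}}{- \frac{1}{227185} - 288729} = \frac{\sqrt{212521 + \frac{1681}{25}}}{- \frac{65594897866}{227185}} = \sqrt{\frac{5314706}{25}} \left(- \frac{227185}{65594897866}\right) = \frac{\sqrt{5314706}}{5} \left(- \frac{227185}{65594897866}\right) = - \frac{45437 \sqrt{5314706}}{65594897866}$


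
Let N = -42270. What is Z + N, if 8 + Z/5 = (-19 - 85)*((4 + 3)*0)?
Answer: -42310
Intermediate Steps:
Z = -40 (Z = -40 + 5*((-19 - 85)*((4 + 3)*0)) = -40 + 5*(-728*0) = -40 + 5*(-104*0) = -40 + 5*0 = -40 + 0 = -40)
Z + N = -40 - 42270 = -42310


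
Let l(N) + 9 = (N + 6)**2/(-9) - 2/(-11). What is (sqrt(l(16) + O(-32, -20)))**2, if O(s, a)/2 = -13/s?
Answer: -97865/1584 ≈ -61.783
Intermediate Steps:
O(s, a) = -26/s (O(s, a) = 2*(-13/s) = -26/s)
l(N) = -97/11 - (6 + N)**2/9 (l(N) = -9 + ((N + 6)**2/(-9) - 2/(-11)) = -9 + ((6 + N)**2*(-1/9) - 2*(-1/11)) = -9 + (-(6 + N)**2/9 + 2/11) = -9 + (2/11 - (6 + N)**2/9) = -97/11 - (6 + N)**2/9)
(sqrt(l(16) + O(-32, -20)))**2 = (sqrt((-97/11 - (6 + 16)**2/9) - 26/(-32)))**2 = (sqrt((-97/11 - 1/9*22**2) - 26*(-1/32)))**2 = (sqrt((-97/11 - 1/9*484) + 13/16))**2 = (sqrt((-97/11 - 484/9) + 13/16))**2 = (sqrt(-6197/99 + 13/16))**2 = (sqrt(-97865/1584))**2 = (23*I*sqrt(2035)/132)**2 = -97865/1584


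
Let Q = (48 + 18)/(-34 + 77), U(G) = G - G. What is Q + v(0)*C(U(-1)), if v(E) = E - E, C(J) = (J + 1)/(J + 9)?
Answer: 66/43 ≈ 1.5349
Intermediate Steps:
U(G) = 0
C(J) = (1 + J)/(9 + J)
v(E) = 0
Q = 66/43 ≈ 1.5349
Q + v(0)*C(U(-1)) = 66/43 + 0*((1 + 0)/(9 + 0)) = 66/43 + 0*(1/9) = 66/43 + 0 = 66/43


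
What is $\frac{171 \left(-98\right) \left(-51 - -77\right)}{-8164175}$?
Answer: $\frac{435708}{8164175} \approx 0.053368$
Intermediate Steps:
$\frac{171 \left(-98\right) \left(-51 - -77\right)}{-8164175} = - 16758 \left(-51 + 77\right) \left(- \frac{1}{8164175}\right) = \left(-16758\right) 26 \left(- \frac{1}{8164175}\right) = \left(-435708\right) \left(- \frac{1}{8164175}\right) = \frac{435708}{8164175}$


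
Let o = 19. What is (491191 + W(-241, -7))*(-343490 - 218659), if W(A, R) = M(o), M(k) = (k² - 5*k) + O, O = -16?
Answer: -276263066709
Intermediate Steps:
M(k) = -16 + k² - 5*k (M(k) = (k² - 5*k) - 16 = -16 + k² - 5*k)
W(A, R) = 250 (W(A, R) = -16 + 19² - 5*19 = -16 + 361 - 95 = 250)
(491191 + W(-241, -7))*(-343490 - 218659) = (491191 + 250)*(-343490 - 218659) = 491441*(-562149) = -276263066709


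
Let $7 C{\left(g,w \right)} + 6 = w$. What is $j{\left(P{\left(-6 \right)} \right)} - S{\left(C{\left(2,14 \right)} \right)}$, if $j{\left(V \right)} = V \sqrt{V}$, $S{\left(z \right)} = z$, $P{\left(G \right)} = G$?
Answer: $- \frac{8}{7} - 6 i \sqrt{6} \approx -1.1429 - 14.697 i$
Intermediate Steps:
$C{\left(g,w \right)} = - \frac{6}{7} + \frac{w}{7}$
$j{\left(V \right)} = V^{\frac{3}{2}}$
$j{\left(P{\left(-6 \right)} \right)} - S{\left(C{\left(2,14 \right)} \right)} = \left(-6\right)^{\frac{3}{2}} - \left(- \frac{6}{7} + \frac{1}{7} \cdot 14\right) = - 6 i \sqrt{6} - \left(- \frac{6}{7} + 2\right) = - 6 i \sqrt{6} - \frac{8}{7} = - \frac{8}{7} - 6 i \sqrt{6}$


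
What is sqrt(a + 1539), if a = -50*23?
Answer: sqrt(389) ≈ 19.723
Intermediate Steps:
a = -1150
sqrt(a + 1539) = sqrt(-1150 + 1539) = sqrt(389)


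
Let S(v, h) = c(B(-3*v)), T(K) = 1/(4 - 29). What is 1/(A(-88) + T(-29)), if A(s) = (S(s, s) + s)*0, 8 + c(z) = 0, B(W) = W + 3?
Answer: -25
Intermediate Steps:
B(W) = 3 + W
T(K) = -1/25 (T(K) = 1/(-25) = -1/25)
c(z) = -8 (c(z) = -8 + 0 = -8)
S(v, h) = -8
A(s) = 0 (A(s) = (-8 + s)*0 = 0)
1/(A(-88) + T(-29)) = 1/(0 - 1/25) = 1/(-1/25) = -25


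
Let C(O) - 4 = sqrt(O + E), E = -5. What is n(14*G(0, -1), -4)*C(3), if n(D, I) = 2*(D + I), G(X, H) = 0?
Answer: -32 - 8*I*sqrt(2) ≈ -32.0 - 11.314*I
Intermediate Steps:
C(O) = 4 + sqrt(-5 + O) (C(O) = 4 + sqrt(O - 5) = 4 + sqrt(-5 + O))
n(D, I) = 2*D + 2*I
n(14*G(0, -1), -4)*C(3) = (2*(14*0) + 2*(-4))*(4 + sqrt(-5 + 3)) = (2*0 - 8)*(4 + sqrt(-2)) = (0 - 8)*(4 + I*sqrt(2)) = -8*(4 + I*sqrt(2)) = -32 - 8*I*sqrt(2)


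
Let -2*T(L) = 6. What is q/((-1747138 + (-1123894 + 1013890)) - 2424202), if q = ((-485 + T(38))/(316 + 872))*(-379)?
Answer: -23119/635779584 ≈ -3.6363e-5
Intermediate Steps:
T(L) = -3 (T(L) = -½*6 = -3)
q = 46238/297 (q = ((-485 - 3)/(316 + 872))*(-379) = -488/1188*(-379) = -488*1/1188*(-379) = -122/297*(-379) = 46238/297 ≈ 155.68)
q/((-1747138 + (-1123894 + 1013890)) - 2424202) = 46238/(297*((-1747138 + (-1123894 + 1013890)) - 2424202)) = 46238/(297*((-1747138 - 110004) - 2424202)) = 46238/(297*(-1857142 - 2424202)) = (46238/297)/(-4281344) = (46238/297)*(-1/4281344) = -23119/635779584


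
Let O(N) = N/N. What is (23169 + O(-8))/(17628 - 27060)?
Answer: -11585/4716 ≈ -2.4565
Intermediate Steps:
O(N) = 1
(23169 + O(-8))/(17628 - 27060) = (23169 + 1)/(17628 - 27060) = 23170/(-9432) = 23170*(-1/9432) = -11585/4716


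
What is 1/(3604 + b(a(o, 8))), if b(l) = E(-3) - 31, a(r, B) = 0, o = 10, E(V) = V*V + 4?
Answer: 1/3586 ≈ 0.00027886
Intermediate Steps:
E(V) = 4 + V² (E(V) = V² + 4 = 4 + V²)
b(l) = -18 (b(l) = (4 + (-3)²) - 31 = (4 + 9) - 31 = 13 - 31 = -18)
1/(3604 + b(a(o, 8))) = 1/(3604 - 18) = 1/3586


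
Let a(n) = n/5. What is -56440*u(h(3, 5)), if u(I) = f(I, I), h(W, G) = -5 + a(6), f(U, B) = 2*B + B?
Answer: 643416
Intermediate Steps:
a(n) = n/5 (a(n) = n*(1/5) = n/5)
f(U, B) = 3*B
h(W, G) = -19/5 (h(W, G) = -5 + (1/5)*6 = -5 + 6/5 = -19/5)
u(I) = 3*I
-56440*u(h(3, 5)) = -169320*(-19)/5 = -56440*(-57/5) = 643416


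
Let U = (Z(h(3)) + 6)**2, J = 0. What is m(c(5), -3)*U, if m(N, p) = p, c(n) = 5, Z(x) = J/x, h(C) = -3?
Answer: -108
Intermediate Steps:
Z(x) = 0 (Z(x) = 0/x = 0)
U = 36 (U = (0 + 6)**2 = 6**2 = 36)
m(c(5), -3)*U = -3*36 = -108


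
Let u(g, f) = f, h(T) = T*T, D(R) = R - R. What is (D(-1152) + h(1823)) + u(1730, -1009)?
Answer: 3322320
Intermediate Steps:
D(R) = 0
h(T) = T²
(D(-1152) + h(1823)) + u(1730, -1009) = (0 + 1823²) - 1009 = (0 + 3323329) - 1009 = 3323329 - 1009 = 3322320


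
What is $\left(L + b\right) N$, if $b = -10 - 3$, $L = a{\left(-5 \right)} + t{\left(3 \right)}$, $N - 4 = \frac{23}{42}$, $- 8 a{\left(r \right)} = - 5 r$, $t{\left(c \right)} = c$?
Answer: $- \frac{955}{16} \approx -59.688$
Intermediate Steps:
$a{\left(r \right)} = \frac{5 r}{8}$ ($a{\left(r \right)} = - \frac{\left(-5\right) r}{8} = \frac{5 r}{8}$)
$N = \frac{191}{42}$ ($N = 4 + \frac{23}{42} = \frac{191}{42} \approx 4.5476$)
$L = - \frac{1}{8}$ ($L = \frac{5}{8} \left(-5\right) + 3 = - \frac{25}{8} + 3 = - \frac{1}{8} \approx -0.125$)
$b = -13$
$\left(L + b\right) N = \left(- \frac{1}{8} - 13\right) \frac{191}{42} = \left(- \frac{105}{8}\right) \frac{191}{42} = - \frac{955}{16}$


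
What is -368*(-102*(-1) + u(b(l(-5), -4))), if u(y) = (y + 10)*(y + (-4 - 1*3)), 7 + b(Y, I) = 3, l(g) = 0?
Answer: -13248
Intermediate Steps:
b(Y, I) = -4 (b(Y, I) = -7 + 3 = -4)
u(y) = (-7 + y)*(10 + y) (u(y) = (10 + y)*(y + (-4 - 3)) = (10 + y)*(y - 7) = (10 + y)*(-7 + y) = (-7 + y)*(10 + y))
-368*(-102*(-1) + u(b(l(-5), -4))) = -368*(-102*(-1) + (-70 + (-4)² + 3*(-4))) = -368*(102 + (-70 + 16 - 12)) = -368*(102 - 66) = -368*36 = -13248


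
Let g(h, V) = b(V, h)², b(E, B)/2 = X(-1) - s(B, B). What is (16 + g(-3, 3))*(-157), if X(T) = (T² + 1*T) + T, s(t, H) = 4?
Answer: -18212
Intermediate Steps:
X(T) = T² + 2*T (X(T) = (T² + T) + T = (T + T²) + T = T² + 2*T)
b(E, B) = -10 (b(E, B) = 2*(-(2 - 1) - 1*4) = 2*(-1*1 - 4) = 2*(-1 - 4) = 2*(-5) = -10)
g(h, V) = 100 (g(h, V) = (-10)² = 100)
(16 + g(-3, 3))*(-157) = (16 + 100)*(-157) = 116*(-157) = -18212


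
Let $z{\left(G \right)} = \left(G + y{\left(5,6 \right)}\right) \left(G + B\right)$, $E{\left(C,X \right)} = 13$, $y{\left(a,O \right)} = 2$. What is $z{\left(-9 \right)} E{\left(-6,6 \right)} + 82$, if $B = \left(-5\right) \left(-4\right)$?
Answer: $-919$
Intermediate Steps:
$B = 20$
$z{\left(G \right)} = \left(2 + G\right) \left(20 + G\right)$ ($z{\left(G \right)} = \left(G + 2\right) \left(G + 20\right) = \left(2 + G\right) \left(20 + G\right)$)
$z{\left(-9 \right)} E{\left(-6,6 \right)} + 82 = \left(40 + \left(-9\right)^{2} + 22 \left(-9\right)\right) 13 + 82 = \left(40 + 81 - 198\right) 13 + 82 = \left(-77\right) 13 + 82 = -1001 + 82 = -919$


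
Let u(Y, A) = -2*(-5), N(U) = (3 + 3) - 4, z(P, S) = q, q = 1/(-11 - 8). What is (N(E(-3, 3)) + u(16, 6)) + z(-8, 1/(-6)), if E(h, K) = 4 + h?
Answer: 227/19 ≈ 11.947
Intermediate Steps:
q = -1/19 (q = 1/(-19) = -1/19 ≈ -0.052632)
z(P, S) = -1/19
N(U) = 2 (N(U) = 6 - 4 = 2)
u(Y, A) = 10
(N(E(-3, 3)) + u(16, 6)) + z(-8, 1/(-6)) = (2 + 10) - 1/19 = 12 - 1/19 = 227/19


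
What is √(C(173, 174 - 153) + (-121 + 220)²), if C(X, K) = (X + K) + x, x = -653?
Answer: 3*√1038 ≈ 96.654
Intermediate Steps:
C(X, K) = -653 + K + X (C(X, K) = (X + K) - 653 = (K + X) - 653 = -653 + K + X)
√(C(173, 174 - 153) + (-121 + 220)²) = √((-653 + (174 - 153) + 173) + (-121 + 220)²) = √((-653 + 21 + 173) + 99²) = √(-459 + 9801) = √9342 = 3*√1038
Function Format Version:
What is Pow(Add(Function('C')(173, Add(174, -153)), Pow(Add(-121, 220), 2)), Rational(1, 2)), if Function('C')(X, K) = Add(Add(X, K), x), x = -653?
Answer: Mul(3, Pow(1038, Rational(1, 2))) ≈ 96.654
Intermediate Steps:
Function('C')(X, K) = Add(-653, K, X) (Function('C')(X, K) = Add(Add(X, K), -653) = Add(Add(K, X), -653) = Add(-653, K, X))
Pow(Add(Function('C')(173, Add(174, -153)), Pow(Add(-121, 220), 2)), Rational(1, 2)) = Pow(Add(Add(-653, Add(174, -153), 173), Pow(Add(-121, 220), 2)), Rational(1, 2)) = Pow(Add(Add(-653, 21, 173), Pow(99, 2)), Rational(1, 2)) = Pow(Add(-459, 9801), Rational(1, 2)) = Pow(9342, Rational(1, 2)) = Mul(3, Pow(1038, Rational(1, 2)))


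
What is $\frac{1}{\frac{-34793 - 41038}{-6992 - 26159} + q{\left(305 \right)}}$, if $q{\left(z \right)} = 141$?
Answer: $\frac{33151}{4750122} \approx 0.006979$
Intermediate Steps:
$\frac{1}{\frac{-34793 - 41038}{-6992 - 26159} + q{\left(305 \right)}} = \frac{1}{\frac{-34793 - 41038}{-6992 - 26159} + 141} = \frac{1}{- \frac{75831}{-33151} + 141} = \frac{1}{\left(-75831\right) \left(- \frac{1}{33151}\right) + 141} = \frac{1}{\frac{75831}{33151} + 141} = \frac{1}{\frac{4750122}{33151}} = \frac{33151}{4750122}$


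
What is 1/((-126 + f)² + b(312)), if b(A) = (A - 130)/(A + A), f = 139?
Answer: 24/4063 ≈ 0.0059070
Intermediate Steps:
b(A) = (-130 + A)/(2*A) (b(A) = (-130 + A)/((2*A)) = (-130 + A)*(1/(2*A)) = (-130 + A)/(2*A))
1/((-126 + f)² + b(312)) = 1/((-126 + 139)² + (½)*(-130 + 312)/312) = 1/(13² + (½)*(1/312)*182) = 1/(169 + 7/24) = 1/(4063/24) = 24/4063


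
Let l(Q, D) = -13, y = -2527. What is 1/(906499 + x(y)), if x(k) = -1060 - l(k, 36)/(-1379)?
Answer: 1379/1248600368 ≈ 1.1044e-6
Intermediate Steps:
x(k) = -1461753/1379 (x(k) = -1060 - (-13)/(-1379) = -1060 - (-13)*(-1)/1379 = -1060 - 1*13/1379 = -1060 - 13/1379 = -1461753/1379)
1/(906499 + x(y)) = 1/(906499 - 1461753/1379) = 1/(1248600368/1379) = 1379/1248600368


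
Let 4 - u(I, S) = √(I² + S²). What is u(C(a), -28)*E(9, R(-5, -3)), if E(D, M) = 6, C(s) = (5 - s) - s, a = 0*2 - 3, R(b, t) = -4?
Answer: 24 - 6*√905 ≈ -156.50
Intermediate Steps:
a = -3 (a = 0 - 3 = -3)
C(s) = 5 - 2*s
u(I, S) = 4 - √(I² + S²)
u(C(a), -28)*E(9, R(-5, -3)) = (4 - √((5 - 2*(-3))² + (-28)²))*6 = (4 - √((5 + 6)² + 784))*6 = (4 - √(11² + 784))*6 = (4 - √(121 + 784))*6 = (4 - √905)*6 = 24 - 6*√905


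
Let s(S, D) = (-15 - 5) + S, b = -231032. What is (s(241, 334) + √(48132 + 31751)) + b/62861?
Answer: 13661249/62861 + √79883 ≈ 499.96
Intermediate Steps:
s(S, D) = -20 + S
(s(241, 334) + √(48132 + 31751)) + b/62861 = ((-20 + 241) + √(48132 + 31751)) - 231032/62861 = (221 + √79883) - 231032*1/62861 = (221 + √79883) - 231032/62861 = 13661249/62861 + √79883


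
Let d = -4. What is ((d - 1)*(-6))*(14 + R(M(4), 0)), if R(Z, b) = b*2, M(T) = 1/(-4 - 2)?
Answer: 420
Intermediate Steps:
M(T) = -⅙ (M(T) = 1/(-6) = -⅙)
R(Z, b) = 2*b
((d - 1)*(-6))*(14 + R(M(4), 0)) = ((-4 - 1)*(-6))*(14 + 2*0) = (-5*(-6))*(14 + 0) = 30*14 = 420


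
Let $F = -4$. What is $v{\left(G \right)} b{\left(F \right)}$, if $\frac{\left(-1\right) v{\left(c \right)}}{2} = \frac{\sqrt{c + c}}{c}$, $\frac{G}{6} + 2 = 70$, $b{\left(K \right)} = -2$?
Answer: $\frac{2 \sqrt{51}}{51} \approx 0.28006$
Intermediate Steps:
$G = 408$ ($G = -12 + 6 \cdot 70 = -12 + 420 = 408$)
$v{\left(c \right)} = - \frac{2 \sqrt{2}}{\sqrt{c}}$ ($v{\left(c \right)} = - 2 \frac{\sqrt{c + c}}{c} = - 2 \frac{\sqrt{2 c}}{c} = - 2 \frac{\sqrt{2} \sqrt{c}}{c} = - 2 \frac{\sqrt{2}}{\sqrt{c}} = - \frac{2 \sqrt{2}}{\sqrt{c}}$)
$v{\left(G \right)} b{\left(F \right)} = - \frac{2 \sqrt{2}}{2 \sqrt{102}} \left(-2\right) = - 2 \sqrt{2} \frac{\sqrt{102}}{204} \left(-2\right) = - \frac{\sqrt{51}}{51} \left(-2\right) = \frac{2 \sqrt{51}}{51}$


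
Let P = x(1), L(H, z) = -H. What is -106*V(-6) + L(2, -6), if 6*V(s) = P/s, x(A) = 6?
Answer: 47/3 ≈ 15.667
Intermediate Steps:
P = 6
V(s) = 1/s (V(s) = (6/s)/6 = 1/s)
-106*V(-6) + L(2, -6) = -106/(-6) - 1*2 = -106*(-1/6) - 2 = 53/3 - 2 = 47/3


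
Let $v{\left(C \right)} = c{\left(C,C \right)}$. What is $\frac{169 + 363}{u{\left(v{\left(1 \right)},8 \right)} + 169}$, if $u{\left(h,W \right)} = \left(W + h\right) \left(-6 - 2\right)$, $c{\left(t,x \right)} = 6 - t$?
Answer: $\frac{532}{65} \approx 8.1846$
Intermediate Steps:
$v{\left(C \right)} = 6 - C$
$u{\left(h,W \right)} = - 8 W - 8 h$ ($u{\left(h,W \right)} = \left(W + h\right) \left(-8\right) = - 8 W - 8 h$)
$\frac{169 + 363}{u{\left(v{\left(1 \right)},8 \right)} + 169} = \frac{169 + 363}{\left(\left(-8\right) 8 - 8 \left(6 - 1\right)\right) + 169} = \frac{532}{\left(-64 - 8 \left(6 - 1\right)\right) + 169} = \frac{532}{\left(-64 - 40\right) + 169} = \frac{532}{-104 + 169} = \frac{532}{65}$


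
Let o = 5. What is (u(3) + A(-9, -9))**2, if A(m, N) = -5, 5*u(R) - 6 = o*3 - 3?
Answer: 49/25 ≈ 1.9600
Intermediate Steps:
u(R) = 18/5 (u(R) = 6/5 + (5*3 - 3)/5 = 6/5 + (15 - 3)/5 = 6/5 + (1/5)*12 = 6/5 + 12/5 = 18/5)
(u(3) + A(-9, -9))**2 = (18/5 - 5)**2 = (-7/5)**2 = 49/25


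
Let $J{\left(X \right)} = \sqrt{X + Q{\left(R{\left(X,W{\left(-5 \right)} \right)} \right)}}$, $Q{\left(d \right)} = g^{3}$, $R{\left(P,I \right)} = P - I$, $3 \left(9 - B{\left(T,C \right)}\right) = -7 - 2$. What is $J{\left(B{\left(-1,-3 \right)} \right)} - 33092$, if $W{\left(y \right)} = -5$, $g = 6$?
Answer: $-33092 + 2 \sqrt{57} \approx -33077.0$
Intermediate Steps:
$B{\left(T,C \right)} = 12$ ($B{\left(T,C \right)} = 9 - \frac{-7 - 2}{3} = 9 - -3 = 9 + 3 = 12$)
$Q{\left(d \right)} = 216$ ($Q{\left(d \right)} = 6^{3} = 216$)
$J{\left(X \right)} = \sqrt{216 + X}$ ($J{\left(X \right)} = \sqrt{X + 216} = \sqrt{216 + X}$)
$J{\left(B{\left(-1,-3 \right)} \right)} - 33092 = \sqrt{216 + 12} - 33092 = \sqrt{228} - 33092 = 2 \sqrt{57} - 33092 = -33092 + 2 \sqrt{57}$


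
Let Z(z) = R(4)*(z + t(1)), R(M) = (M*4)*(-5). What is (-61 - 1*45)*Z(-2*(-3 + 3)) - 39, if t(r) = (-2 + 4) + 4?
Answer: 50841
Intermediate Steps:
R(M) = -20*M (R(M) = (4*M)*(-5) = -20*M)
t(r) = 6 (t(r) = 2 + 4 = 6)
Z(z) = -480 - 80*z (Z(z) = (-20*4)*(z + 6) = -80*(6 + z) = -480 - 80*z)
(-61 - 1*45)*Z(-2*(-3 + 3)) - 39 = (-61 - 1*45)*(-480 - (-160)*(-3 + 3)) - 39 = (-61 - 45)*(-480 - (-160)*0) - 39 = -106*(-480 - 80*0) - 39 = -106*(-480 + 0) - 39 = -106*(-480) - 39 = 50880 - 39 = 50841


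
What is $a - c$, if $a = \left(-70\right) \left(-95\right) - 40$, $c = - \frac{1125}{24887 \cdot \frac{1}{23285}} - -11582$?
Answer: $- \frac{97542539}{24887} \approx -3919.4$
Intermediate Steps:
$c = \frac{262045609}{24887}$ ($c = - \frac{1125}{24887 \cdot \frac{1}{23285}} + 11582 = - \frac{1125}{\frac{24887}{23285}} + 11582 = \left(-1125\right) \frac{23285}{24887} + 11582 = - \frac{26195625}{24887} + 11582 = \frac{262045609}{24887} \approx 10529.0$)
$a = 6610$ ($a = 6650 - 40 = 6610$)
$a - c = 6610 - \frac{262045609}{24887} = - \frac{97542539}{24887}$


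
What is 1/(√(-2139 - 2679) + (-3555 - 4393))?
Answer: -3974/31587761 - I*√4818/63175522 ≈ -0.00012581 - 1.0987e-6*I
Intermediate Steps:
1/(√(-2139 - 2679) + (-3555 - 4393)) = 1/(√(-4818) - 7948) = 1/(I*√4818 - 7948) = 1/(-7948 + I*√4818)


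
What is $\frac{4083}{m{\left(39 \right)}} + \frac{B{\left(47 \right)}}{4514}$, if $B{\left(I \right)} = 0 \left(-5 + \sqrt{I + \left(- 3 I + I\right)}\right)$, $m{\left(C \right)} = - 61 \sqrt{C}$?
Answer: $- \frac{1361 \sqrt{39}}{793} \approx -10.718$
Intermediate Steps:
$B{\left(I \right)} = 0$ ($B{\left(I \right)} = 0 \left(-5 + \sqrt{I - 2 I}\right) = 0 \left(-5 + \sqrt{- I}\right) = 0$)
$\frac{4083}{m{\left(39 \right)}} + \frac{B{\left(47 \right)}}{4514} = \frac{4083}{\left(-61\right) \sqrt{39}} + \frac{0}{4514} = 4083 \left(- \frac{\sqrt{39}}{2379}\right) + 0 \cdot \frac{1}{4514} = - \frac{1361 \sqrt{39}}{793} + 0 = - \frac{1361 \sqrt{39}}{793}$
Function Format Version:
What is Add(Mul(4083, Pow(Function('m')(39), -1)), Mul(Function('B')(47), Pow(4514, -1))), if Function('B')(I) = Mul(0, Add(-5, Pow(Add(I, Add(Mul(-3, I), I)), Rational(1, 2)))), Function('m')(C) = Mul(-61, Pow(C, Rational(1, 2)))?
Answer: Mul(Rational(-1361, 793), Pow(39, Rational(1, 2))) ≈ -10.718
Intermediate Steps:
Function('B')(I) = 0 (Function('B')(I) = Mul(0, Add(-5, Pow(Add(I, Mul(-2, I)), Rational(1, 2)))) = Mul(0, Add(-5, Pow(Mul(-1, I), Rational(1, 2)))) = 0)
Add(Mul(4083, Pow(Function('m')(39), -1)), Mul(Function('B')(47), Pow(4514, -1))) = Add(Mul(4083, Pow(Mul(-61, Pow(39, Rational(1, 2))), -1)), Mul(0, Pow(4514, -1))) = Add(Mul(4083, Mul(Rational(-1, 2379), Pow(39, Rational(1, 2)))), Mul(0, Rational(1, 4514))) = Add(Mul(Rational(-1361, 793), Pow(39, Rational(1, 2))), 0) = Mul(Rational(-1361, 793), Pow(39, Rational(1, 2)))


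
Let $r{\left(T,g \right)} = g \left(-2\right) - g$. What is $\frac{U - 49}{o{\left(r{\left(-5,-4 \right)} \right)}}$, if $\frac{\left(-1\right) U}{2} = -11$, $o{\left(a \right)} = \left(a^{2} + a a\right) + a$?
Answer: $- \frac{9}{100} \approx -0.09$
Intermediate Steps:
$r{\left(T,g \right)} = - 3 g$ ($r{\left(T,g \right)} = - 2 g - g = - 3 g$)
$o{\left(a \right)} = a + 2 a^{2}$ ($o{\left(a \right)} = \left(a^{2} + a^{2}\right) + a = 2 a^{2} + a = a + 2 a^{2}$)
$U = 22$ ($U = \left(-2\right) \left(-11\right) = 22$)
$\frac{U - 49}{o{\left(r{\left(-5,-4 \right)} \right)}} = \frac{22 - 49}{\left(-3\right) \left(-4\right) \left(1 + 2 \left(\left(-3\right) \left(-4\right)\right)\right)} = \frac{1}{12 \left(1 + 2 \cdot 12\right)} \left(-27\right) = \frac{1}{12 \left(1 + 24\right)} \left(-27\right) = \frac{1}{12 \cdot 25} \left(-27\right) = \frac{1}{300} \left(-27\right) = - \frac{9}{100}$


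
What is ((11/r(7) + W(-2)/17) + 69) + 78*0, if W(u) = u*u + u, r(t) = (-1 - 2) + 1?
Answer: 2163/34 ≈ 63.618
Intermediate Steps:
r(t) = -2 (r(t) = -3 + 1 = -2)
W(u) = u + u² (W(u) = u² + u = u + u²)
((11/r(7) + W(-2)/17) + 69) + 78*0 = ((11/(-2) - 2*(1 - 2)/17) + 69) + 78*0 = ((11*(-½) - 2*(-1)*(1/17)) + 69) + 0 = ((-11/2 + 2*(1/17)) + 69) + 0 = ((-11/2 + 2/17) + 69) + 0 = (-183/34 + 69) + 0 = 2163/34 + 0 = 2163/34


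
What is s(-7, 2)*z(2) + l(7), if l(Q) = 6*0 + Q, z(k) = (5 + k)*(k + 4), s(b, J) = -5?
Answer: -203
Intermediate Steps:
z(k) = (4 + k)*(5 + k) (z(k) = (5 + k)*(4 + k) = (4 + k)*(5 + k))
l(Q) = Q (l(Q) = 0 + Q = Q)
s(-7, 2)*z(2) + l(7) = -5*(20 + 2**2 + 9*2) + 7 = -5*(20 + 4 + 18) + 7 = -5*42 + 7 = -210 + 7 = -203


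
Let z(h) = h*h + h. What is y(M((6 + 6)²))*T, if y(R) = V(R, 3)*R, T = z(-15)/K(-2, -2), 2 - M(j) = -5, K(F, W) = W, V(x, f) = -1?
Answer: 735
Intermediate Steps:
M(j) = 7 (M(j) = 2 - 1*(-5) = 2 + 5 = 7)
z(h) = h + h² (z(h) = h² + h = h + h²)
T = -105 (T = -15*(1 - 15)/(-2) = -15*(-14)*(-½) = 210*(-½) = -105)
y(R) = -R
y(M((6 + 6)²))*T = -1*7*(-105) = -7*(-105) = 735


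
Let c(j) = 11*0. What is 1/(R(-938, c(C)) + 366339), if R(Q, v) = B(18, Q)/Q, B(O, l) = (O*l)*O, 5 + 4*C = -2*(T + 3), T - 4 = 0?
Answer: 1/366663 ≈ 2.7273e-6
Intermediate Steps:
T = 4 (T = 4 + 0 = 4)
C = -19/4 (C = -5/4 + (-2*(4 + 3))/4 = -5/4 + (-2*7)/4 = -5/4 + (¼)*(-14) = -5/4 - 7/2 = -19/4 ≈ -4.7500)
B(O, l) = l*O²
c(j) = 0
R(Q, v) = 324 (R(Q, v) = (Q*18²)/Q = (Q*324)/Q = (324*Q)/Q = 324)
1/(R(-938, c(C)) + 366339) = 1/(324 + 366339) = 1/366663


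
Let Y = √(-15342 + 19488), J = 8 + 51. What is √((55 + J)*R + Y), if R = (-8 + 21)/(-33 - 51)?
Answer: √(-3458 + 196*√4146)/14 ≈ 6.8372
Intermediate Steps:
J = 59
Y = √4146 ≈ 64.389
R = -13/84 (R = 13/(-84) = 13*(-1/84) = -13/84 ≈ -0.15476)
√((55 + J)*R + Y) = √((55 + 59)*(-13/84) + √4146) = √(114*(-13/84) + √4146) = √(-247/14 + √4146)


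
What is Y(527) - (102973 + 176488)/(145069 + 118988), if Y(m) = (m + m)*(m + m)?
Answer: 293344866751/264057 ≈ 1.1109e+6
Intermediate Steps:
Y(m) = 4*m**2 (Y(m) = (2*m)*(2*m) = 4*m**2)
Y(527) - (102973 + 176488)/(145069 + 118988) = 4*527**2 - (102973 + 176488)/(145069 + 118988) = 4*277729 - 279461/264057 = 1110916 - 279461/264057 = 293344866751/264057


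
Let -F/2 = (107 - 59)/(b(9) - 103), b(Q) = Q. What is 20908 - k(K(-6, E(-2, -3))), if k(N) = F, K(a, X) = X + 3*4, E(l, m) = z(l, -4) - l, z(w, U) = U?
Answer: 982628/47 ≈ 20907.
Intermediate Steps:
E(l, m) = -4 - l
K(a, X) = 12 + X (K(a, X) = X + 12 = 12 + X)
F = 48/47 (F = -2*(107 - 59)/(9 - 103) = -96/(-94) = -96*(-1)/94 = -2*(-24/47) = 48/47 ≈ 1.0213)
k(N) = 48/47
20908 - k(K(-6, E(-2, -3))) = 20908 - 1*48/47 = 20908 - 48/47 = 982628/47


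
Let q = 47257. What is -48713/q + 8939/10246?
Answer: -10954725/69170746 ≈ -0.15837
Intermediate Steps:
-48713/q + 8939/10246 = -48713/47257 + 8939/10246 = -48713*1/47257 + 8939*(1/10246) = -6959/6751 + 8939/10246 = -10954725/69170746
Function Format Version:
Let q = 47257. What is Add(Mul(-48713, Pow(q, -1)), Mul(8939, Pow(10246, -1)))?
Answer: Rational(-10954725, 69170746) ≈ -0.15837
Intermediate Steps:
Add(Mul(-48713, Pow(q, -1)), Mul(8939, Pow(10246, -1))) = Add(Mul(-48713, Pow(47257, -1)), Mul(8939, Pow(10246, -1))) = Add(Mul(-48713, Rational(1, 47257)), Mul(8939, Rational(1, 10246))) = Add(Rational(-6959, 6751), Rational(8939, 10246)) = Rational(-10954725, 69170746)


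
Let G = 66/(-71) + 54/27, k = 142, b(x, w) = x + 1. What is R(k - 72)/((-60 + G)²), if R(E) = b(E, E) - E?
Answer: 5041/17505856 ≈ 0.00028796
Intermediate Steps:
b(x, w) = 1 + x
G = 76/71 (G = 66*(-1/71) + 54*(1/27) = -66/71 + 2 = 76/71 ≈ 1.0704)
R(E) = 1 (R(E) = (1 + E) - E = 1)
R(k - 72)/((-60 + G)²) = 1/(-60 + 76/71)² = 1/(-4184/71)² = 1/(17505856/5041) = 1*(5041/17505856) = 5041/17505856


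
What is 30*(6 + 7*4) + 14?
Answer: 1034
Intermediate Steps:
30*(6 + 7*4) + 14 = 30*(6 + 28) + 14 = 30*34 + 14 = 1020 + 14 = 1034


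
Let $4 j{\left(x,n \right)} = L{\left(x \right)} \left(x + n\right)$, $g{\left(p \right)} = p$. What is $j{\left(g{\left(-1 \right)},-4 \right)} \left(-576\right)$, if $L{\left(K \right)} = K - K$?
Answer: $0$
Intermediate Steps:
$L{\left(K \right)} = 0$
$j{\left(x,n \right)} = 0$ ($j{\left(x,n \right)} = \frac{0 \left(x + n\right)}{4} = \frac{0 \left(n + x\right)}{4} = \frac{1}{4} \cdot 0 = 0$)
$j{\left(g{\left(-1 \right)},-4 \right)} \left(-576\right) = 0 \left(-576\right) = 0$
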